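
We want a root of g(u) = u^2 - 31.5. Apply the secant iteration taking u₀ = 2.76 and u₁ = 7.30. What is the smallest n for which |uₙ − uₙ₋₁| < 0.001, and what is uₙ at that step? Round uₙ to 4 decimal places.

n = 6, uₙ = 5.6125

g(2.76) = -23.882400, g(7.30) = 21.790000
u₂ = 7.300000 − 21.790000·(4.540000)/(45.672400) = 5.133996;  |Δ| = 2.166004
g(5.133996) = -5.142085
u₃ = 5.133996 − (-5.142085)·(-2.166004)/(-26.932085) = 5.547546;  |Δ| = 0.413550
g(5.547546) = -0.724728
u₄ = 5.547546 − (-0.724728)·(0.413550)/(4.417357) = 5.615395;  |Δ| = 0.067849
g(5.615395) = 0.032662
u₅ = 5.615395 − 0.032662·(0.067849)/(0.757390) = 5.612469;  |Δ| = 0.002926
g(5.612469) = -0.000190
u₆ = 5.612469 − (-0.000190)·(-0.002926)/(-0.032852) = 5.612486;  |Δ| = 0.000017
|u₆ − u₅| = 0.000017 < 0.001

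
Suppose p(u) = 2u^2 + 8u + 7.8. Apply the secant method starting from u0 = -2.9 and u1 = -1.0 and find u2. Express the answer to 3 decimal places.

p(-2.9) = 1.42000, p(-1.0) = 1.80000
u2 = -1.00000 − 1.80000·(-1.00000 − (-2.90000)) / (1.80000 − 1.42000) = -1.00000 − (3.42000)/(0.38000) = -10.00000

-10.000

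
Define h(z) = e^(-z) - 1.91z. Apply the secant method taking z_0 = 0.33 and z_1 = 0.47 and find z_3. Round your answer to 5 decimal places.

0.36386

h(0.33) = 0.0886237, h(0.47) = -0.2726977
z_2 = 0.4700000 − (-0.2726977)·(0.4700000 − 0.3300000) / (-0.2726977 − 0.0886237) = 0.4700000 − (-0.0381777)/(-0.3613215) = 0.3643387
h(0.3643387) = -0.0012311
z_3 = 0.3643387 − (-0.0012311)·(0.3643387 − 0.4700000) / (-0.0012311 − (-0.2726977)) = 0.3643387 − (0.0001301)/(0.2714666) = 0.3638595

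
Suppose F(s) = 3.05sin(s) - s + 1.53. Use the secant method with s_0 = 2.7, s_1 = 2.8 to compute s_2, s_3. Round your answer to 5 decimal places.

2.73497, 2.73532

F(2.7) = 0.1335086, F(2.8) = -0.2482861
s_2 = 2.8000000 − (-0.2482861)·(2.8000000 − 2.7000000) / (-0.2482861 − 0.1335086) = 2.8000000 − (-0.0248286)/(-0.3817948) = 2.7349687
F(2.7349687) = 0.0013393
s_3 = 2.7349687 − 0.0013393·(2.7349687 − 2.8000000) / (0.0013393 − (-0.2482861)) = 2.7349687 − (-0.0000871)/(0.2496255) = 2.7353176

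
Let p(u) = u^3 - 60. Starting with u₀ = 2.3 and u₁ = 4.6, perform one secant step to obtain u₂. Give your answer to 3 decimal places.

p(2.3) = -47.83300, p(4.6) = 37.33600
u₂ = 4.60000 − 37.33600·(4.60000 − 2.30000) / (37.33600 − (-47.83300)) = 4.60000 − (85.87280)/(85.16900) = 3.59174

3.592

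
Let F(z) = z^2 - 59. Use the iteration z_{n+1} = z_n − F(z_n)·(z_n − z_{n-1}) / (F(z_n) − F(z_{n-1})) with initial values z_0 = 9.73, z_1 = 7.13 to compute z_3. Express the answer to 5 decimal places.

F(9.73) = 35.6729000, F(7.13) = -8.1631000
z_2 = 7.1300000 − (-8.1631000)·(7.1300000 − 9.7300000) / (-8.1631000 − 35.6729000) = 7.1300000 − (21.2240600)/(-43.8360000) = 7.6141696
F(7.6141696) = -1.0244208
z_3 = 7.6141696 − (-1.0244208)·(7.6141696 − 7.1300000) / (-1.0244208 − (-8.1631000)) = 7.6141696 − (-0.4959934)/(7.1386792) = 7.6836494

7.68365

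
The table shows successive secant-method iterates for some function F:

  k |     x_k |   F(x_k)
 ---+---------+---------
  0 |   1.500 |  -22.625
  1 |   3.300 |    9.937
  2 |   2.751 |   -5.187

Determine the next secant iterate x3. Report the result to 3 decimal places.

x3 = 2.751 − (-5.187)·(2.751 − 3.300) / (-5.187 − 9.937)
   = 2.751 − (2.84766)/(-15.12400) = 2.93929

2.939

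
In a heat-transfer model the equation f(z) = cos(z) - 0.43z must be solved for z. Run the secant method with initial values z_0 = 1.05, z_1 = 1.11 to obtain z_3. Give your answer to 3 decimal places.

1.085

f(1.05) = 0.04607, f(1.11) = -0.03264
z_2 = 1.11000 − (-0.03264)·(1.11000 − 1.05000) / (-0.03264 − 0.04607) = 1.11000 − (-0.00196)/(-0.07871) = 1.08512
f(1.08512) = 0.00021
z_3 = 1.08512 − 0.00021·(1.08512 − 1.11000) / (0.00021 − (-0.03264)) = 1.08512 − (-0.00001)/(0.03284) = 1.08528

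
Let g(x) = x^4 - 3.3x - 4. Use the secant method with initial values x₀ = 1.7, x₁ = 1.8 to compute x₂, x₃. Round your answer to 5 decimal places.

1.76929, 1.77131

g(1.7) = -1.2579000, g(1.8) = 0.5576000
x₂ = 1.8000000 − 0.5576000·(1.8000000 − 1.7000000) / (0.5576000 − (-1.2579000)) = 1.8000000 − (0.0557600)/(1.8155000) = 1.7692867
g(1.7692867) = -0.0393958
x₃ = 1.7692867 − (-0.0393958)·(1.7692867 − 1.8000000) / (-0.0393958 − 0.5576000) = 1.7692867 − (0.0012100)/(-0.5969958) = 1.7713135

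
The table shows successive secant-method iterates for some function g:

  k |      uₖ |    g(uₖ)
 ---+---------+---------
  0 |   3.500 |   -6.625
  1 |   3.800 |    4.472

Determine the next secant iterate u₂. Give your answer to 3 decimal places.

3.679

u₂ = 3.800 − 4.472·(3.800 − 3.500) / (4.472 − (-6.625))
   = 3.800 − (1.34160)/(11.09700) = 3.67910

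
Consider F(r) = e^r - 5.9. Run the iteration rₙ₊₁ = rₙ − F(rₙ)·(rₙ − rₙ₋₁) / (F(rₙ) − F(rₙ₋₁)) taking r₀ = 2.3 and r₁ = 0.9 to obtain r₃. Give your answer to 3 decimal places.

F(2.3) = 4.07418, F(0.9) = -3.44040
r₂ = 0.90000 − (-3.44040)·(0.90000 − 2.30000) / (-3.44040 − 4.07418) = 0.90000 − (4.81656)/(-7.51458) = 1.54096
F(1.54096) = -1.23092
r₃ = 1.54096 − (-1.23092)·(1.54096 − 0.90000) / (-1.23092 − (-3.44040)) = 1.54096 − (-0.78897)/(2.20947) = 1.89805

1.898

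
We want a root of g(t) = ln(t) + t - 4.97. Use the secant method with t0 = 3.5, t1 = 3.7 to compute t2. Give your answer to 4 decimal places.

g(3.5) = -0.217237, g(3.7) = 0.038333
t2 = 3.700000 − 0.038333·(3.700000 − 3.500000) / (0.038333 − (-0.217237)) = 3.700000 − (0.007667)/(0.255570) = 3.670002

3.6700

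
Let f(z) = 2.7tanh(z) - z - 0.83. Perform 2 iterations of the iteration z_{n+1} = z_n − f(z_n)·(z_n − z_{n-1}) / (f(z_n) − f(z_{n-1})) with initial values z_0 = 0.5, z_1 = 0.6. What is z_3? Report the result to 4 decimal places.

f(0.5) = -0.082284, f(0.6) = 0.020034
z_2 = 0.600000 − 0.020034·(0.600000 − 0.500000) / (0.020034 − (-0.082284)) = 0.600000 − (0.002003)/(0.102318) = 0.580420
f(0.580420) = 0.001601
z_3 = 0.580420 − 0.001601·(0.580420 − 0.600000) / (0.001601 − 0.020034) = 0.580420 − (-0.000031)/(-0.018433) = 0.578720

0.5787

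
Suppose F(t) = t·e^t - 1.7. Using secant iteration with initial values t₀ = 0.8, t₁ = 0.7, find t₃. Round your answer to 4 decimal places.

0.7797

F(0.8) = 0.080433, F(0.7) = -0.290373
t₂ = 0.700000 − (-0.290373)·(0.700000 − 0.800000) / (-0.290373 − 0.080433) = 0.700000 − (0.029037)/(-0.370806) = 0.778309
F(0.778309) = -0.005010
t₃ = 0.778309 − (-0.005010)·(0.778309 − 0.700000) / (-0.005010 − (-0.290373)) = 0.778309 − (-0.000392)/(0.285363) = 0.779684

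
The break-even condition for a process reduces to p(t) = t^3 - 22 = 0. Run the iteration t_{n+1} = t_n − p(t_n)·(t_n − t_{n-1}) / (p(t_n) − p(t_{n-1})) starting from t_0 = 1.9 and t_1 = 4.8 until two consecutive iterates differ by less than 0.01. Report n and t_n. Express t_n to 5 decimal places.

n = 6, t_n = 2.80196

p(1.9) = -15.1410000, p(4.8) = 88.5920000
t_2 = 4.8000000 − 88.5920000·(2.9000000)/(103.7330000) = 2.3232877;  |Δ| = 2.4767123
p(2.3232877) = -9.4596701
t_3 = 2.3232877 − (-9.4596701)·(-2.4767123)/(-98.0516701) = 2.5622319;  |Δ| = 0.2389442
p(2.5622319) = -5.1788646
t_4 = 2.5622319 − (-5.1788646)·(0.2389442)/(4.2808054) = 2.8513036;  |Δ| = 0.2890717
p(2.8513036) = 1.1809061
t_5 = 2.8513036 − 1.1809061·(0.2890717)/(6.3597707) = 2.7976277;  |Δ| = 0.0536759
p(2.7976277) = -0.1037488
t_6 = 2.7976277 − (-0.1037488)·(-0.0536759)/(-1.2846549) = 2.8019626;  |Δ| = 0.0043349
|t_6 − t_5| = 0.0043349 < 0.01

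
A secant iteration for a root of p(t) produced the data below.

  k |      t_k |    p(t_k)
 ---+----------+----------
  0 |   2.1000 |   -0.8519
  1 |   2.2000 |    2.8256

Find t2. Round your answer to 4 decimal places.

2.1232

t2 = 2.2000 − 2.8256·(2.2000 − 2.1000) / (2.8256 − (-0.8519))
   = 2.2000 − (0.282560)/(3.677500) = 2.123165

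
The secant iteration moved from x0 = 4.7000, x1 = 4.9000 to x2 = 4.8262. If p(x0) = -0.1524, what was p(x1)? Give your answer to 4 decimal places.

The secant line through (4.7000, -0.1524) and (4.9000, p(x1)) crosses zero at x2 = 4.8262.
So (4.7000, -0.1524), (4.9000, p(x1)), (4.8262, 0) are collinear:
p(x1) = -0.1524 · (4.9000 − 4.8262) / (4.7000 − 4.8262) = -0.1524 · (0.073800)/(-0.126200) = 0.089121

0.0891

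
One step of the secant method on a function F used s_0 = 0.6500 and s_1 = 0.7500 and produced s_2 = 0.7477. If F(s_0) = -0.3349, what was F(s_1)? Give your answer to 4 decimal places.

The secant line through (0.6500, -0.3349) and (0.7500, F(s_1)) crosses zero at s_2 = 0.7477.
So (0.6500, -0.3349), (0.7500, F(s_1)), (0.7477, 0) are collinear:
F(s_1) = -0.3349 · (0.7500 − 0.7477) / (0.6500 − 0.7477) = -0.3349 · (0.002300)/(-0.097700) = 0.007884

0.0079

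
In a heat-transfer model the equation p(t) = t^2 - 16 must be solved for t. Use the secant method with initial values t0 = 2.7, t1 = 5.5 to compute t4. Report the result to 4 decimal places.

p(2.7) = -8.710000, p(5.5) = 14.250000
t2 = 5.500000 − 14.250000·(5.500000 − 2.700000) / (14.250000 − (-8.710000)) = 5.500000 − (39.900000)/(22.960000) = 3.762195
p(3.762195) = -1.845888
t3 = 3.762195 − (-1.845888)·(3.762195 − 5.500000) / (-1.845888 − 14.250000) = 3.762195 − (3.207793)/(-16.095888) = 3.961488
p(3.961488) = -0.306614
t4 = 3.961488 − (-0.306614)·(3.961488 − 3.762195) / (-0.306614 − (-1.845888)) = 3.961488 − (-0.061106)/(1.539274) = 4.001186

4.0012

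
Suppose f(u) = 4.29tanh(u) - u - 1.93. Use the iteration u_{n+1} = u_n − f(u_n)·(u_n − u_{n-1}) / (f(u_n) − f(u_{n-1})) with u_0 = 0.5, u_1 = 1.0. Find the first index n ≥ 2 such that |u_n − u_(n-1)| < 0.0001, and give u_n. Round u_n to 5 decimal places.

n = 6, u_n = 0.72209

f(0.5) = -0.4475174, f(1.0) = 0.3372389
u_2 = 1.0000000 − 0.3372389·(0.5000000)/(0.7847563) = 0.7851314;  |Δ| = 0.2148686
f(0.7851314) = 0.0975734
u_3 = 0.7851314 − 0.0975734·(-0.2148686)/(-0.2396655) = 0.6976534;  |Δ| = 0.0874780
f(0.6976534) = -0.0413145
u_4 = 0.6976534 − (-0.0413145)·(-0.0874780)/(-0.1388880) = 0.7236752;  |Δ| = 0.0260218
f(0.7236752) = 0.0026098
u_5 = 0.7236752 − 0.0026098·(0.0260218)/(0.0439243) = 0.7221291;  |Δ| = 0.0015461
f(0.7221291) = 0.0000621
u_6 = 0.7221291 − 0.0000621·(-0.0015461)/(-0.0025477) = 0.7220914;  |Δ| = 0.0000377
|u_6 − u_5| = 0.0000377 < 0.0001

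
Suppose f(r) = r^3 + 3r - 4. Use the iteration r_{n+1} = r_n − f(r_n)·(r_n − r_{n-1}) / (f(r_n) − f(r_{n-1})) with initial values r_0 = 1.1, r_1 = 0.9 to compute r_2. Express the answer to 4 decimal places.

f(1.1) = 0.631000, f(0.9) = -0.571000
r_2 = 0.900000 − (-0.571000)·(0.900000 − 1.100000) / (-0.571000 − 0.631000) = 0.900000 − (0.114200)/(-1.202000) = 0.995008

0.9950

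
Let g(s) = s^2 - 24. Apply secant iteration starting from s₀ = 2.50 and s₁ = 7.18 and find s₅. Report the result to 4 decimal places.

g(2.50) = -17.750000, g(7.18) = 27.552400
s₂ = 7.180000 − 27.552400·(7.180000 − 2.500000) / (27.552400 − (-17.750000)) = 7.180000 − (128.945232)/(45.302400) = 4.333678
g(4.333678) = -5.219238
s₃ = 4.333678 − (-5.219238)·(4.333678 − 7.180000) / (-5.219238 − 27.552400) = 4.333678 − (14.855633)/(-32.771638) = 4.786985
g(4.786985) = -1.084772
s₄ = 4.786985 − (-1.084772)·(4.786985 − 4.333678) / (-1.084772 − (-5.219238)) = 4.786985 − (-0.491735)/(4.134466) = 4.905921
g(4.905921) = 0.068060
s₅ = 4.905921 − 0.068060·(4.905921 − 4.786985) / (0.068060 − (-1.084772)) = 4.905921 − (0.008095)/(1.152832) = 4.898899

4.8989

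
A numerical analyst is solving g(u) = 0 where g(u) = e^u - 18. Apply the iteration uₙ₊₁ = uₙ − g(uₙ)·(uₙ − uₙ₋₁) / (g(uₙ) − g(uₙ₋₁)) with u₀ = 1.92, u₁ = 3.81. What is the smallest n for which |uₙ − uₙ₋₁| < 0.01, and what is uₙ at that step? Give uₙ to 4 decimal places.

g(1.92) = -11.179042, g(3.81) = 27.150439
u₂ = 3.810000 − 27.150439·(1.890000)/(38.329480) = 2.471231;  |Δ| = 1.338769
g(2.471231) = -6.162994
u₃ = 2.471231 − (-6.162994)·(-1.338769)/(-33.313432) = 2.718903;  |Δ| = 0.247673
g(2.718903) = -2.836315
u₄ = 2.718903 − (-2.836315)·(0.247673)/(3.326678) = 2.930068;  |Δ| = 0.211165
g(2.930068) = 0.728910
u₅ = 2.930068 − 0.728910·(0.211165)/(3.565225) = 2.886896;  |Δ| = 0.043173
g(2.886896) = -0.062461
u₆ = 2.886896 − (-0.062461)·(-0.043173)/(-0.791371) = 2.890303;  |Δ| = 0.003408
|u₆ − u₅| = 0.003408 < 0.01

n = 6, uₙ = 2.8903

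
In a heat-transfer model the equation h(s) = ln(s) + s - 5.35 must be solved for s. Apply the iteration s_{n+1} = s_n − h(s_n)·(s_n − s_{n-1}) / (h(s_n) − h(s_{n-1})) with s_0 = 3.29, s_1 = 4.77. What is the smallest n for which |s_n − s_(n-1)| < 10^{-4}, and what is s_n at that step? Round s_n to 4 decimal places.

n = 5, s_n = 3.9710

h(3.29) = -0.869112, h(4.77) = 0.982346
s_2 = 4.770000 − 0.982346·(1.480000)/(1.851459) = 3.984742;  |Δ| = 0.785258
h(3.984742) = 0.017215
s_3 = 3.984742 − 0.017215·(-0.785258)/(-0.965132) = 3.970736;  |Δ| = 0.014006
h(3.970736) = -0.000313
s_4 = 3.970736 − (-0.000313)·(-0.014006)/(-0.017528) = 3.970986;  |Δ| = 0.000250
h(3.970986) = 0.000000
s_5 = 3.970986 − 0.000000·(0.000250)/(0.000313) = 3.970986;  |Δ| = 0.000000
|s_5 − s_4| = 0.000000 < 10^{-4}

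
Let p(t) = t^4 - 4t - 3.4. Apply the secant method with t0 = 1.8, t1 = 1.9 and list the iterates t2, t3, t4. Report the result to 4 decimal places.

1.8048, 1.8052, 1.8053

p(1.8) = -0.102400, p(1.9) = 2.032100
t2 = 1.900000 − 2.032100·(1.900000 − 1.800000) / (2.032100 − (-0.102400)) = 1.900000 − (0.203210)/(2.134500) = 1.804797
p(1.804797) = -0.009228
t3 = 1.804797 − (-0.009228)·(1.804797 − 1.900000) / (-0.009228 − 2.032100) = 1.804797 − (0.000879)/(-2.041328) = 1.805228
p(1.805228) = -0.000826
t4 = 1.805228 − (-0.000826)·(1.805228 − 1.804797) / (-0.000826 − (-0.009228)) = 1.805228 − (0.000000)/(0.008402) = 1.805270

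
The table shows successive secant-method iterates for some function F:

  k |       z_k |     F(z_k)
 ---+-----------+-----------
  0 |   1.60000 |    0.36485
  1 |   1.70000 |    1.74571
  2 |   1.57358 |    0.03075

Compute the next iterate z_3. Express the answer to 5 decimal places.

z_3 = 1.57358 − 0.03075·(1.57358 − 1.70000) / (0.03075 − 1.74571)
   = 1.57358 − (-0.0038874)/(-1.7149600) = 1.5713132

1.57131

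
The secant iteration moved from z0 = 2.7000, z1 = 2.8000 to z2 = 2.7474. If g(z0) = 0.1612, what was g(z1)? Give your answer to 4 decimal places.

The secant line through (2.7000, 0.1612) and (2.8000, g(z1)) crosses zero at z2 = 2.7474.
So (2.7000, 0.1612), (2.8000, g(z1)), (2.7474, 0) are collinear:
g(z1) = 0.1612 · (2.8000 − 2.7474) / (2.7000 − 2.7474) = 0.1612 · (0.052600)/(-0.047400) = -0.178884

-0.1789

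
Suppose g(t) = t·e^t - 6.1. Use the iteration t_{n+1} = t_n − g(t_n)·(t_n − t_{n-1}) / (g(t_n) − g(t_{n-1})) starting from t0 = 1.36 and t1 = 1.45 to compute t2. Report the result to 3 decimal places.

1.442

g(1.36) = -0.80118, g(1.45) = 0.08152
t2 = 1.45000 − 0.08152·(1.45000 − 1.36000) / (0.08152 − (-0.80118)) = 1.45000 − (0.00734)/(0.88269) = 1.44169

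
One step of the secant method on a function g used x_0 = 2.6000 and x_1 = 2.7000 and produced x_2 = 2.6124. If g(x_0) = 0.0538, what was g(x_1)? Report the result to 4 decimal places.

-0.3801

The secant line through (2.6000, 0.0538) and (2.7000, g(x_1)) crosses zero at x_2 = 2.6124.
So (2.6000, 0.0538), (2.7000, g(x_1)), (2.6124, 0) are collinear:
g(x_1) = 0.0538 · (2.7000 − 2.6124) / (2.6000 − 2.6124) = 0.0538 · (0.087600)/(-0.012400) = -0.380071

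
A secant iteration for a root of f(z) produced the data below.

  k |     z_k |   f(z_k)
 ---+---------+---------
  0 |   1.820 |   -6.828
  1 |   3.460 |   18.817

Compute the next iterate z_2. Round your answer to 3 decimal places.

z_2 = 3.460 − 18.817·(3.460 − 1.820) / (18.817 − (-6.828))
   = 3.460 − (30.85988)/(25.64500) = 2.25665

2.257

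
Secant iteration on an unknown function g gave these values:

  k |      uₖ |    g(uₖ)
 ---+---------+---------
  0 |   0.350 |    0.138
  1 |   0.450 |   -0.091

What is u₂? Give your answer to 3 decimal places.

u₂ = 0.450 − (-0.091)·(0.450 − 0.350) / (-0.091 − 0.138)
   = 0.450 − (-0.00910)/(-0.22900) = 0.41026

0.410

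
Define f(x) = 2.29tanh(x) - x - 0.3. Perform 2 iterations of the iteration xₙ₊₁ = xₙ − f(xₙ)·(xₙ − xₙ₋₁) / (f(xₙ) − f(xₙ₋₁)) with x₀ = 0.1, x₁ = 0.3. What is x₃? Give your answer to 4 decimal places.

f(0.1) = -0.171760, f(0.3) = 0.067106
x₂ = 0.300000 − 0.067106·(0.300000 − 0.100000) / (0.067106 − (-0.171760)) = 0.300000 − (0.013421)/(0.238866) = 0.243813
f(0.243813) = 0.003712
x₃ = 0.243813 − 0.003712·(0.243813 − 0.300000) / (0.003712 − 0.067106) = 0.243813 − (-0.000209)/(-0.063394) = 0.240523

0.2405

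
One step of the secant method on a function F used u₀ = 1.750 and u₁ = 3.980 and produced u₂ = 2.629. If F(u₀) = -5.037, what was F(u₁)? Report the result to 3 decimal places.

The secant line through (1.750, -5.037) and (3.980, F(u₁)) crosses zero at u₂ = 2.629.
So (1.750, -5.037), (3.980, F(u₁)), (2.629, 0) are collinear:
F(u₁) = -5.037 · (3.980 − 2.629) / (1.750 − 2.629) = -5.037 · (1.35100)/(-0.87900) = 7.74174

7.742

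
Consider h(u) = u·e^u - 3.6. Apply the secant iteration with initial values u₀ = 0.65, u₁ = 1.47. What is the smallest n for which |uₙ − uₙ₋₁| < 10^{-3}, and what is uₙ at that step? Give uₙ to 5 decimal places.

h(0.65) = -2.3548985, h(1.47) = 2.7933757
u₂ = 1.4700000 − 2.7933757·(0.8200000)/(5.1482741) = 1.0250804;  |Δ| = 0.4449196
h(1.0250804) = -0.7427733
u₃ = 1.0250804 − (-0.7427733)·(-0.4449196)/(-3.5361490) = 1.1185364;  |Δ| = 0.0934560
h(1.1185364) = -0.1768626
u₄ = 1.1185364 − (-0.1768626)·(0.0934560)/(0.5659107) = 1.1477440;  |Δ| = 0.0292076
h(1.1477440) = 0.0166286
u₅ = 1.1477440 − 0.0166286·(0.0292076)/(0.1934912) = 1.1452339;  |Δ| = 0.0025101
h(1.1452339) = -0.0003278
u₆ = 1.1452339 − (-0.0003278)·(-0.0025101)/(-0.0169564) = 1.1452824;  |Δ| = 0.0000485
|u₆ − u₅| = 0.0000485 < 10^{-3}

n = 6, uₙ = 1.14528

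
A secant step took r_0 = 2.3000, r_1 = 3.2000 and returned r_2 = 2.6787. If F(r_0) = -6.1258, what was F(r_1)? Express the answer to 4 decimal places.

8.4325

The secant line through (2.3000, -6.1258) and (3.2000, F(r_1)) crosses zero at r_2 = 2.6787.
So (2.3000, -6.1258), (3.2000, F(r_1)), (2.6787, 0) are collinear:
F(r_1) = -6.1258 · (3.2000 − 2.6787) / (2.3000 − 2.6787) = -6.1258 · (0.521300)/(-0.378700) = 8.432478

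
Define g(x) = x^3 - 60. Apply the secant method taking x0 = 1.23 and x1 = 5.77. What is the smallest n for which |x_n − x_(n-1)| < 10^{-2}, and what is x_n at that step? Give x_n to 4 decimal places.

n = 7, x_n = 3.9149

g(1.23) = -58.139133, g(5.77) = 132.100033
x2 = 5.770000 − 132.100033·(4.540000)/(190.239166) = 2.617473;  |Δ| = 3.152527
g(2.617473) = -42.067265
x3 = 2.617473 − (-42.067265)·(-3.152527)/(-174.167298) = 3.378914;  |Δ| = 0.761441
g(3.378914) = -21.422729
x4 = 3.378914 − (-21.422729)·(0.761441)/(20.644536) = 4.169058;  |Δ| = 0.790144
g(4.169058) = 12.462588
x5 = 4.169058 − 12.462588·(0.790144)/(33.885317) = 3.878453;  |Δ| = 0.290605
g(3.878453) = -1.658757
x6 = 3.878453 − (-1.658757)·(-0.290605)/(-14.121345) = 3.912589;  |Δ| = 0.034136
g(3.912589) = -0.104708
x7 = 3.912589 − (-0.104708)·(0.034136)/(1.554049) = 3.914889;  |Δ| = 0.002300
|x7 − x6| = 0.002300 < 10^{-2}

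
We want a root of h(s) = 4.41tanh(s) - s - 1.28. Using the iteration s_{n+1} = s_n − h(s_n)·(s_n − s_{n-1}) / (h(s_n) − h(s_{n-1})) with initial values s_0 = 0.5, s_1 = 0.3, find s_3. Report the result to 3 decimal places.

0.402

h(0.5) = 0.25794, h(0.3) = -0.29531
s_2 = 0.30000 − (-0.29531)·(0.30000 − 0.50000) / (-0.29531 − 0.25794) = 0.30000 − (0.05906)/(-0.55325) = 0.40676
h(0.40676) = 0.01424
s_3 = 0.40676 − 0.01424·(0.40676 − 0.30000) / (0.01424 − (-0.29531)) = 0.40676 − (0.00152)/(0.30956) = 0.40184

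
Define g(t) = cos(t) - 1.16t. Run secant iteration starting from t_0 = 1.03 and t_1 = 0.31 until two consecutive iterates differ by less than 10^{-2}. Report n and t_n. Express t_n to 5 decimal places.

g(1.03) = -0.6799812, g(0.31) = 0.5927336
t_2 = 0.3100000 − 0.5927336·(-0.7200000)/(1.2727147) = 0.6453212;  |Δ| = 0.3353212
g(0.6453212) = 0.0503341
t_3 = 0.6453212 − 0.0503341·(0.3353212)/(-0.5423995) = 0.6764386;  |Δ| = 0.0311175
g(0.6764386) = -0.0048616
t_4 = 0.6764386 − (-0.0048616)·(0.0311175)/(-0.0551957) = 0.6736978;  |Δ| = 0.0027408
|t_4 − t_3| = 0.0027408 < 10^{-2}

n = 4, t_n = 0.67370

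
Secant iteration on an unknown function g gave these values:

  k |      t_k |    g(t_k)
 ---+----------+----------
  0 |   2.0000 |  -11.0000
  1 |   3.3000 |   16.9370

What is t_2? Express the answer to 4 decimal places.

t_2 = 3.3000 − 16.9370·(3.3000 − 2.0000) / (16.9370 − (-11.0000))
   = 3.3000 − (22.018100)/(27.937000) = 2.511866

2.5119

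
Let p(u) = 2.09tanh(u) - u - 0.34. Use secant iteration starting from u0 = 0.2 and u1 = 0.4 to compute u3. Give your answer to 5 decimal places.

p(0.2) = -0.1274856, p(0.4) = 0.0540933
u2 = 0.4000000 − 0.0540933·(0.4000000 − 0.2000000) / (0.0540933 − (-0.1274856)) = 0.4000000 − (0.0108187)/(0.1815789) = 0.3404189
p(0.3404189) = 0.0047904
u3 = 0.3404189 − 0.0047904·(0.3404189 − 0.4000000) / (0.0047904 − 0.0540933) = 0.3404189 − (-0.0002854)/(-0.0493029) = 0.3346299

0.33463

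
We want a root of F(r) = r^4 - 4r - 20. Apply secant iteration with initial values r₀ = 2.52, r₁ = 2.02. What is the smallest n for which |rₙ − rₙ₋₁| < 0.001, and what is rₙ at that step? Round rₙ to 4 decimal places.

n = 5, rₙ = 2.3267

F(2.52) = 10.247580, F(2.02) = -11.430336
r₂ = 2.020000 − (-11.430336)·(-0.500000)/(-21.677916) = 2.283640;  |Δ| = 0.263640
F(2.283640) = -1.938209
r₃ = 2.283640 − (-1.938209)·(0.263640)/(9.492127) = 2.337473;  |Δ| = 0.053833
F(2.337473) = 0.503005
r₄ = 2.337473 − 0.503005·(0.053833)/(2.441214) = 2.326381;  |Δ| = 0.011092
F(2.326381) = -0.015256
r₅ = 2.326381 − (-0.015256)·(-0.011092)/(-0.518261) = 2.326707;  |Δ| = 0.000327
|r₅ − r₄| = 0.000327 < 0.001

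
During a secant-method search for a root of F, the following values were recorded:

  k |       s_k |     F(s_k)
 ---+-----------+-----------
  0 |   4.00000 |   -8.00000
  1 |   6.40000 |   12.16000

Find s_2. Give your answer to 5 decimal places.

s_2 = 6.40000 − 12.16000·(6.40000 − 4.00000) / (12.16000 − (-8.00000))
   = 6.40000 − (29.1840000)/(20.1600000) = 4.9523810

4.95238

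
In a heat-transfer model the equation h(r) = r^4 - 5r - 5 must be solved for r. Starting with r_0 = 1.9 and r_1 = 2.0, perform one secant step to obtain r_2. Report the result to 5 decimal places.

1.95948

h(1.9) = -1.4679000, h(2.0) = 1.0000000
r_2 = 2.0000000 − 1.0000000·(2.0000000 − 1.9000000) / (1.0000000 − (-1.4679000)) = 2.0000000 − (0.1000000)/(2.4679000) = 1.9594797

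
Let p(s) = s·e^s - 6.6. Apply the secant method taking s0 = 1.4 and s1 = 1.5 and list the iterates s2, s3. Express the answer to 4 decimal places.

1.4883, 1.4890

p(1.4) = -0.922720, p(1.5) = 0.122534
s2 = 1.500000 − 0.122534·(1.500000 − 1.400000) / (0.122534 − (-0.922720)) = 1.500000 − (0.012253)/(1.045254) = 1.488277
p(1.488277) = -0.007739
s3 = 1.488277 − (-0.007739)·(1.488277 − 1.500000) / (-0.007739 − 0.122534) = 1.488277 − (0.000091)/(-0.130273) = 1.488974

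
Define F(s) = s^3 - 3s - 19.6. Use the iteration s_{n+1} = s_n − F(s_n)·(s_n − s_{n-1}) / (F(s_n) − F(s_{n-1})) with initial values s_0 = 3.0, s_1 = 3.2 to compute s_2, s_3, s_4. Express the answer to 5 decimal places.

3.06192, 3.06492, 3.06507

F(3.0) = -1.6000000, F(3.2) = 3.5680000
s_2 = 3.2000000 − 3.5680000·(3.2000000 − 3.0000000) / (3.5680000 − (-1.6000000)) = 3.2000000 − (0.7136000)/(5.1680000) = 3.0619195
F(3.0619195) = -0.0791883
s_3 = 3.0619195 − (-0.0791883)·(3.0619195 − 3.2000000) / (-0.0791883 − 3.5680000) = 3.0619195 − (0.0109344)/(-3.6471883) = 3.0649175
F(3.0649175) = -0.0037772
s_4 = 3.0649175 − (-0.0037772)·(3.0649175 − 3.0619195) / (-0.0037772 − (-0.0791883)) = 3.0649175 − (-0.0000113)/(0.0754111) = 3.0650677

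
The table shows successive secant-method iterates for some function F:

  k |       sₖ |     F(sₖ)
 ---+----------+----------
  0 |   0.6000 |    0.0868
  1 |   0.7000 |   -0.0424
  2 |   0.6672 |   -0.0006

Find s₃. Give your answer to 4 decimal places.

0.6667

s₃ = 0.6672 − (-0.0006)·(0.6672 − 0.7000) / (-0.0006 − (-0.0424))
   = 0.6672 − (0.000020)/(0.041800) = 0.666729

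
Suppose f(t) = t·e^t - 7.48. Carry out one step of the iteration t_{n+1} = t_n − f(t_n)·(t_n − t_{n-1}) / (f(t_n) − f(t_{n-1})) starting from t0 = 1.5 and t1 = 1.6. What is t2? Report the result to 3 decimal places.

f(1.5) = -0.75747, f(1.6) = 0.44485
t2 = 1.60000 − 0.44485·(1.60000 − 1.50000) / (0.44485 − (-0.75747)) = 1.60000 − (0.04449)/(1.20232) = 1.56300

1.563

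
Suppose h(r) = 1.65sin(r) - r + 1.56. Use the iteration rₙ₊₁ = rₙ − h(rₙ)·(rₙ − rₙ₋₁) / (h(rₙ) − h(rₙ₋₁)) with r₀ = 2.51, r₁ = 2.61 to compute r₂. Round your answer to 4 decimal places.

2.5202

h(2.51) = 0.024211, h(2.61) = -0.213604
r₂ = 2.610000 − (-0.213604)·(2.610000 − 2.510000) / (-0.213604 − 0.024211) = 2.610000 − (-0.021360)/(-0.237815) = 2.520181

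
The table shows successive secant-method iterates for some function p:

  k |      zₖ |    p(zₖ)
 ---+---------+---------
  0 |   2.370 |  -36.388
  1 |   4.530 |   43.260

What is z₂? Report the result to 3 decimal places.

z₂ = 4.530 − 43.260·(4.530 − 2.370) / (43.260 − (-36.388))
   = 4.530 − (93.44160)/(79.64800) = 3.35682

3.357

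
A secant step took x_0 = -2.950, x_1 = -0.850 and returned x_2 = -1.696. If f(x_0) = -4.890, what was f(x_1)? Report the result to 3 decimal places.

The secant line through (-2.950, -4.890) and (-0.850, f(x_1)) crosses zero at x_2 = -1.696.
So (-2.950, -4.890), (-0.850, f(x_1)), (-1.696, 0) are collinear:
f(x_1) = -4.890 · (-0.850 − (-1.696)) / (-2.950 − (-1.696)) = -4.890 · (0.84600)/(-1.25400) = 3.29900

3.299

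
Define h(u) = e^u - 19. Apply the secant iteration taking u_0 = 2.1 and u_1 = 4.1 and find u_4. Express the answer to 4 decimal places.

h(2.1) = -10.833830, h(4.1) = 41.340288
u_2 = 4.100000 − 41.340288·(4.100000 − 2.100000) / (41.340288 − (-10.833830)) = 4.100000 − (82.680575)/(52.174118) = 2.515295
h(2.515295) = -6.629740
u_3 = 2.515295 − (-6.629740)·(2.515295 − 4.100000) / (-6.629740 − 41.340288) = 2.515295 − (10.506181)/(-47.970028) = 2.734311
h(2.734311) = -3.600874
u_4 = 2.734311 − (-3.600874)·(2.734311 − 2.515295) / (-3.600874 − (-6.629740)) = 2.734311 − (-0.788647)/(3.028866) = 2.994688

2.9947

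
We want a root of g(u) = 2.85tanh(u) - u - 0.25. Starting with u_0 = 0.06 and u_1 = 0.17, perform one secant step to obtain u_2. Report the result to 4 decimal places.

0.1369

g(0.06) = -0.139205, g(0.17) = 0.059886
u_2 = 0.170000 − 0.059886·(0.170000 − 0.060000) / (0.059886 − (-0.139205)) = 0.170000 − (0.006587)/(0.199091) = 0.136912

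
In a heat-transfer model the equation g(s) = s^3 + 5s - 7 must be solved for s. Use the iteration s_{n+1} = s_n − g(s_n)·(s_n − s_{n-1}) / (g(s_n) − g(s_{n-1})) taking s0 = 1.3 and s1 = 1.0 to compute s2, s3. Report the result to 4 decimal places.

1.1112, 1.1198

g(1.3) = 1.697000, g(1.0) = -1.000000
s2 = 1.000000 − (-1.000000)·(1.000000 − 1.300000) / (-1.000000 − 1.697000) = 1.000000 − (0.300000)/(-2.697000) = 1.111235
g(1.111235) = -0.071627
s3 = 1.111235 − (-0.071627)·(1.111235 − 1.000000) / (-0.071627 − (-1.000000)) = 1.111235 − (-0.007967)/(0.928373) = 1.119817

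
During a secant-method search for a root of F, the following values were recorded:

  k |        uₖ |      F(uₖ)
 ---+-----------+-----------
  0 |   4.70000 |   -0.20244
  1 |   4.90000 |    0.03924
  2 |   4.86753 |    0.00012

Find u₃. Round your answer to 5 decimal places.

4.86743

u₃ = 4.86753 − 0.00012·(4.86753 − 4.90000) / (0.00012 − 0.03924)
   = 4.86753 − (-0.0000039)/(-0.0391200) = 4.8674304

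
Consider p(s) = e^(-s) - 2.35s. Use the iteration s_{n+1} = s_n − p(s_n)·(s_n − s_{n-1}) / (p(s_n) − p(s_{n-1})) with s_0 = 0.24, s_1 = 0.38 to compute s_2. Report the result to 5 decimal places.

0.31219

p(0.24) = 0.2226279, p(0.38) = -0.2091386
s_2 = 0.3800000 − (-0.2091386)·(0.3800000 − 0.2400000) / (-0.2091386 − 0.2226279) = 0.3800000 − (-0.0292794)/(-0.4317665) = 0.3121869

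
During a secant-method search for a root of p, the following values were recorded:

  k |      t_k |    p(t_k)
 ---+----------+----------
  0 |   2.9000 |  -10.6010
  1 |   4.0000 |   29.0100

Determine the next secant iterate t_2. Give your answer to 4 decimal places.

t_2 = 4.0000 − 29.0100·(4.0000 − 2.9000) / (29.0100 − (-10.6010))
   = 4.0000 − (31.911000)/(39.611000) = 3.194390

3.1944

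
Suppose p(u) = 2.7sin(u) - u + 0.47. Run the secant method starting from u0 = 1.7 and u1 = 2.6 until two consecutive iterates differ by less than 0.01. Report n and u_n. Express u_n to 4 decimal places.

p(1.7) = 1.447495, p(2.6) = -0.738146
u2 = 2.600000 − (-0.738146)·(0.900000)/(-2.185641) = 2.296047;  |Δ| = 0.303953
p(2.296047) = 0.194452
u3 = 2.296047 − 0.194452·(-0.303953)/(0.932598) = 2.359423;  |Δ| = 0.063376
p(2.359423) = 0.013591
u4 = 2.359423 − 0.013591·(0.063376)/(-0.180861) = 2.364186;  |Δ| = 0.004763
|u4 − u3| = 0.004763 < 0.01

n = 4, u_n = 2.3642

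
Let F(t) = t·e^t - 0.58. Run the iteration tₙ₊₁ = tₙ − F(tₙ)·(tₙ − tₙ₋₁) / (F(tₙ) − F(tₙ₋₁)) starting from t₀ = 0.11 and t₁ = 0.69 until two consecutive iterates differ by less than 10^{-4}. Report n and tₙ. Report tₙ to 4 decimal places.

F(0.11) = -0.457209, F(0.69) = 0.795664
t₂ = 0.690000 − 0.795664·(0.580000)/(1.252873) = 0.321659;  |Δ| = 0.368341
F(0.321659) = -0.136300
t₃ = 0.321659 − (-0.136300)·(-0.368341)/(-0.931963) = 0.375529;  |Δ| = 0.053870
F(0.375529) = -0.033320
t₄ = 0.375529 − (-0.033320)·(0.053870)/(0.102979) = 0.392959;  |Δ| = 0.017430
F(0.392959) = 0.002113
t₅ = 0.392959 − 0.002113·(0.017430)/(0.035433) = 0.391920;  |Δ| = 0.001039
F(0.391920) = -0.000030
t₆ = 0.391920 − (-0.000030)·(-0.001039)/(-0.002142) = 0.391934;  |Δ| = 0.000015
|t₆ − t₅| = 0.000015 < 10^{-4}

n = 6, tₙ = 0.3919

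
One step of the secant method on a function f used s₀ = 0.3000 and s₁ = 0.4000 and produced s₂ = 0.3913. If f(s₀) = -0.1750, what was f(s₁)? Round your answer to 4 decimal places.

The secant line through (0.3000, -0.1750) and (0.4000, f(s₁)) crosses zero at s₂ = 0.3913.
So (0.3000, -0.1750), (0.4000, f(s₁)), (0.3913, 0) are collinear:
f(s₁) = -0.1750 · (0.4000 − 0.3913) / (0.3000 − 0.3913) = -0.1750 · (0.008700)/(-0.091300) = 0.016676

0.0167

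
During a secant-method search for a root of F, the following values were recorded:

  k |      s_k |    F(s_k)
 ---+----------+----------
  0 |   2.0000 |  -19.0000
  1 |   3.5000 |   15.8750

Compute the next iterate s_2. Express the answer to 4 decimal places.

s_2 = 3.5000 − 15.8750·(3.5000 − 2.0000) / (15.8750 − (-19.0000))
   = 3.5000 − (23.812500)/(34.875000) = 2.817204

2.8172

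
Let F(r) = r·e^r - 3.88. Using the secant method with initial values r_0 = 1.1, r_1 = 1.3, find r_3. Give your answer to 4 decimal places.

F(1.1) = -0.575417, F(1.3) = 0.890086
r_2 = 1.300000 − 0.890086·(1.300000 − 1.100000) / (0.890086 − (-0.575417)) = 1.300000 − (0.178017)/(1.465503) = 1.178528
F(1.178528) = -0.050268
r_3 = 1.178528 − (-0.050268)·(1.178528 − 1.300000) / (-0.050268 − 0.890086) = 1.178528 − (0.006106)/(-0.940354) = 1.185022

1.1850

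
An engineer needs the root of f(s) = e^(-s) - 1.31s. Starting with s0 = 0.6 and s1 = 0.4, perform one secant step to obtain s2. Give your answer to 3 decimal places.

f(0.6) = -0.23719, f(0.4) = 0.14632
s2 = 0.40000 − 0.14632·(0.40000 − 0.60000) / (0.14632 − (-0.23719)) = 0.40000 − (-0.02926)/(0.38351) = 0.47631

0.476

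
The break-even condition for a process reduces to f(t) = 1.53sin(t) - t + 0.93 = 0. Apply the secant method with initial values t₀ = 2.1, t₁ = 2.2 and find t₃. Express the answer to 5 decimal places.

2.18253

f(2.1) = 0.1507103, f(2.2) = -0.0330005
t₂ = 2.2000000 − (-0.0330005)·(2.2000000 − 2.1000000) / (-0.0330005 − 0.1507103) = 2.2000000 − (-0.0033001)/(-0.1837108) = 2.1820367
f(2.1820367) = 0.0009366
t₃ = 2.1820367 − 0.0009366·(2.1820367 − 2.2000000) / (0.0009366 − (-0.0330005)) = 2.1820367 − (-0.0000168)/(0.0339371) = 2.1825325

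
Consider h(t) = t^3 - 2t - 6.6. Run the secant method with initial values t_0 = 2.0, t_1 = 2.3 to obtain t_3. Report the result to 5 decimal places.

2.22738

h(2.0) = -2.6000000, h(2.3) = 0.9670000
t_2 = 2.3000000 − 0.9670000·(2.3000000 − 2.0000000) / (0.9670000 − (-2.6000000)) = 2.3000000 − (0.2901000)/(3.5670000) = 2.2186712
h(2.2186712) = -0.1159298
t_3 = 2.2186712 − (-0.1159298)·(2.2186712 − 2.3000000) / (-0.1159298 − 0.9670000) = 2.2186712 − (0.0094284)/(-1.0829298) = 2.2273776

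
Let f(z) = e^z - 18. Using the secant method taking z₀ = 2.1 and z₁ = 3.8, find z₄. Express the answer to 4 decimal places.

2.9144

f(2.1) = -9.833830, f(3.8) = 26.701184
z₂ = 3.800000 − 26.701184·(3.800000 − 2.100000) / (26.701184 − (-9.833830)) = 3.800000 − (45.392014)/(36.535015) = 2.557575
f(2.557575) = -5.095513
z₃ = 2.557575 − (-5.095513)·(2.557575 − 3.800000) / (-5.095513 − 26.701184) = 2.557575 − (6.330793)/(-31.796698) = 2.756677
f(2.756677) = -2.252569
z₄ = 2.756677 − (-2.252569)·(2.756677 − 2.557575) / (-2.252569 − (-5.095513)) = 2.756677 − (-0.448491)/(2.842945) = 2.914433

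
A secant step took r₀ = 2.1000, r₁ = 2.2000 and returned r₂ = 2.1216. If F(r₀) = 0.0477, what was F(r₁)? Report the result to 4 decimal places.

The secant line through (2.1000, 0.0477) and (2.2000, F(r₁)) crosses zero at r₂ = 2.1216.
So (2.1000, 0.0477), (2.2000, F(r₁)), (2.1216, 0) are collinear:
F(r₁) = 0.0477 · (2.2000 − 2.1216) / (2.1000 − 2.1216) = 0.0477 · (0.078400)/(-0.021600) = -0.173133

-0.1731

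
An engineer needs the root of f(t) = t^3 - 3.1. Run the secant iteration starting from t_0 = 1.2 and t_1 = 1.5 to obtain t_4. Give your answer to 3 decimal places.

f(1.2) = -1.37200, f(1.5) = 0.27500
t_2 = 1.50000 − 0.27500·(1.50000 − 1.20000) / (0.27500 − (-1.37200)) = 1.50000 − (0.08250)/(1.64700) = 1.44991
f(1.44991) = -0.05195
t_3 = 1.44991 − (-0.05195)·(1.44991 − 1.50000) / (-0.05195 − 0.27500) = 1.44991 − (0.00260)/(-0.32695) = 1.45787
f(1.45787) = -0.00148
t_4 = 1.45787 − (-0.00148)·(1.45787 − 1.44991) / (-0.00148 − (-0.05195)) = 1.45787 − (-0.00001)/(0.05047) = 1.45810

1.458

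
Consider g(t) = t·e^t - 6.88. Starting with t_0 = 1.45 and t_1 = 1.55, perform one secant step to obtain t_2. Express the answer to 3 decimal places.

g(1.45) = -0.69848, g(1.55) = 0.42278
t_2 = 1.55000 − 0.42278·(1.55000 − 1.45000) / (0.42278 − (-0.69848)) = 1.55000 − (0.04228)/(1.12126) = 1.51229

1.512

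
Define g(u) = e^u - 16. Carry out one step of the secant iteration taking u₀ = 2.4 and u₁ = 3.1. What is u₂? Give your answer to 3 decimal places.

g(2.4) = -4.97682, g(3.1) = 6.19795
u₂ = 3.10000 − 6.19795·(3.10000 − 2.40000) / (6.19795 − (-4.97682)) = 3.10000 − (4.33857)/(11.17477) = 2.71175

2.712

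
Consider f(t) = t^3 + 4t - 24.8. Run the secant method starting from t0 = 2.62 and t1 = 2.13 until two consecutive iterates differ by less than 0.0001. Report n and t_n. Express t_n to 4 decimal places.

n = 5, t_n = 2.4633

f(2.62) = 3.664728, f(2.13) = -6.616403
t2 = 2.130000 − (-6.616403)·(-0.490000)/(-10.281131) = 2.445339;  |Δ| = 0.315339
f(2.445339) = -0.396301
t3 = 2.445339 − (-0.396301)·(0.315339)/(6.220102) = 2.465430;  |Δ| = 0.020091
f(2.465430) = 0.047449
t4 = 2.465430 − 0.047449·(0.020091)/(0.443750) = 2.463281;  |Δ| = 0.002148
f(2.463281) = -0.000284
t5 = 2.463281 − (-0.000284)·(-0.002148)/(-0.047733) = 2.463294;  |Δ| = 0.000013
|t5 − t4| = 0.000013 < 0.0001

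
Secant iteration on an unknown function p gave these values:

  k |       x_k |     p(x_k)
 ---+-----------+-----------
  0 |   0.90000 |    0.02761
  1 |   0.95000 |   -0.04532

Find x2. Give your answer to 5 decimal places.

x2 = 0.95000 − (-0.04532)·(0.95000 − 0.90000) / (-0.04532 − 0.02761)
   = 0.95000 − (-0.0022660)/(-0.0729300) = 0.9189291

0.91893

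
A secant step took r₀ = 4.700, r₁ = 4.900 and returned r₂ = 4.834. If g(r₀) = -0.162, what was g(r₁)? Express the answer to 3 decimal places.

The secant line through (4.700, -0.162) and (4.900, g(r₁)) crosses zero at r₂ = 4.834.
So (4.700, -0.162), (4.900, g(r₁)), (4.834, 0) are collinear:
g(r₁) = -0.162 · (4.900 − 4.834) / (4.700 − 4.834) = -0.162 · (0.06600)/(-0.13400) = 0.07979

0.080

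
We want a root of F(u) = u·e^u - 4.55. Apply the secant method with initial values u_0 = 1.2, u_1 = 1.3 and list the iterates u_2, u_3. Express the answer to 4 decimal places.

1.2720, 1.2734

F(1.2) = -0.565860, F(1.3) = 0.220086
u_2 = 1.300000 − 0.220086·(1.300000 − 1.200000) / (0.220086 − (-0.565860)) = 1.300000 − (0.022009)/(0.785945) = 1.271997
F(1.271997) = -0.011549
u_3 = 1.271997 − (-0.011549)·(1.271997 − 1.300000) / (-0.011549 − 0.220086) = 1.271997 − (0.000323)/(-0.231635) = 1.273394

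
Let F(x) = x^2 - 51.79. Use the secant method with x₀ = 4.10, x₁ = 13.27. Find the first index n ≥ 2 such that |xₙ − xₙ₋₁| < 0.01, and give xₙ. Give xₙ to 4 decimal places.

n = 6, xₙ = 7.1965

F(4.10) = -34.980000, F(13.27) = 124.302900
x₂ = 13.270000 − 124.302900·(9.170000)/(159.282900) = 6.113817;  |Δ| = 7.156183
F(6.113817) = -14.411243
x₃ = 6.113817 − (-14.411243)·(-7.156183)/(-138.714143) = 6.857285;  |Δ| = 0.743468
F(6.857285) = -4.767647
x₄ = 6.857285 − (-4.767647)·(0.743468)/(9.643596) = 7.224844;  |Δ| = 0.367559
F(7.224844) = 0.408368
x₅ = 7.224844 − 0.408368·(0.367559)/(5.176015) = 7.195845;  |Δ| = 0.028999
F(7.195845) = -0.009818
x₆ = 7.195845 − (-0.009818)·(-0.028999)/(-0.418186) = 7.196526;  |Δ| = 0.000681
|x₆ − x₅| = 0.000681 < 0.01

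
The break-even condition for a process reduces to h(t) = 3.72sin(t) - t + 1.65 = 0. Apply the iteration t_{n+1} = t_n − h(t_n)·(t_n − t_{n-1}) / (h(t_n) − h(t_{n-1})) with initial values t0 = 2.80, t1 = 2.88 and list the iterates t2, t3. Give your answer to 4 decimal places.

2.8211, 2.8213

h(2.80) = 0.096156, h(2.88) = -0.267936
t2 = 2.880000 − (-0.267936)·(2.880000 − 2.800000) / (-0.267936 − 0.096156) = 2.880000 − (-0.021435)/(-0.364092) = 2.821128
h(2.821128) = 0.000701
t3 = 2.821128 − 0.000701·(2.821128 − 2.880000) / (0.000701 − (-0.267936)) = 2.821128 − (-0.000041)/(0.268637) = 2.821281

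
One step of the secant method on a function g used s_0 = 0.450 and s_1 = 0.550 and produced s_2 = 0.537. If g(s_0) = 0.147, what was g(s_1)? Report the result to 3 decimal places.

The secant line through (0.450, 0.147) and (0.550, g(s_1)) crosses zero at s_2 = 0.537.
So (0.450, 0.147), (0.550, g(s_1)), (0.537, 0) are collinear:
g(s_1) = 0.147 · (0.550 − 0.537) / (0.450 − 0.537) = 0.147 · (0.01300)/(-0.08700) = -0.02197

-0.022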